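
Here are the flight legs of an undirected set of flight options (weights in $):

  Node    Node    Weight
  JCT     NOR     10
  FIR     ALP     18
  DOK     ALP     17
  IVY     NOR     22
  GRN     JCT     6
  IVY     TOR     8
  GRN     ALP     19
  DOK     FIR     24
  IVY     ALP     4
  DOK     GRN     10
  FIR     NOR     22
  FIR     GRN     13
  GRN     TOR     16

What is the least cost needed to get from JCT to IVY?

Settle nodes by increasing distance from JCT:
JCT: 0
GRN: 6  (via JCT)
NOR: 10  (via JCT)
DOK: 16  (via GRN)
FIR: 19  (via GRN)
TOR: 22  (via GRN)
ALP: 25  (via GRN)
IVY: 29  (via ALP)
Shortest route: JCT → GRN → ALP → IVY = $29.

$29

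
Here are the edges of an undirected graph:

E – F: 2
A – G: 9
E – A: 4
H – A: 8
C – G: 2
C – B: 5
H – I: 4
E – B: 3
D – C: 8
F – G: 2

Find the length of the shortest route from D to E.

14

Settle nodes by increasing distance from D:
D: 0
C: 8  (via D)
G: 10  (via C)
F: 12  (via G)
B: 13  (via C)
E: 14  (via F)
Shortest route: D → C → G → F → E = 14.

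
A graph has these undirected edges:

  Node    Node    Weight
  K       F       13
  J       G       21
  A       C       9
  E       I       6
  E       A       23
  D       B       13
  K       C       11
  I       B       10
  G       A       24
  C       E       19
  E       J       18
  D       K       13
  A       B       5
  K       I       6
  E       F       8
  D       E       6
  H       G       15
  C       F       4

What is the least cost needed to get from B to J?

34

Shortest distances from B:
B: 0
A: 5  (via B)
I: 10  (via B)
D: 13  (via B)
C: 14  (via A)
E: 16  (via I)
K: 16  (via I)
F: 18  (via C)
G: 29  (via A)
J: 34  (via E)
Shortest route: B–I–E–J = 34.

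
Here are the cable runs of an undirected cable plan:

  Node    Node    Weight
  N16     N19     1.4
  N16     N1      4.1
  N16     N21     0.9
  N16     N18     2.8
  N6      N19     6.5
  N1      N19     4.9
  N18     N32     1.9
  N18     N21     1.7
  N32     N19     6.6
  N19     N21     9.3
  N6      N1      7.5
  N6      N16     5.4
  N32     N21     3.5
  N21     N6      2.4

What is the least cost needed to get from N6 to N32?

5.9

Shortest distances from N6:
N6: 0
N21: 2.4  (via N6)
N16: 3.3  (via N21)
N18: 4.1  (via N21)
N19: 4.7  (via N16)
N32: 5.9  (via N21)
Shortest route: N6 → N21 → N32 = 5.9.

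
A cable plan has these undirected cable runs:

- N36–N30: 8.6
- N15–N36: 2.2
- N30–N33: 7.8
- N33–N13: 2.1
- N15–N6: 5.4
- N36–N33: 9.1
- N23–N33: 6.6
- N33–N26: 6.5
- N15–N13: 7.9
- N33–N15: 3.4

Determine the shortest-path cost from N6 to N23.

15.4

Candidate routes:
N6–N15–N13–N33–N23: 5.4+7.9+2.1+6.6 = 22
N6–N15–N33–N23: 5.4+3.4+6.6 = 15.4
N6–N15–N36–N33–N23: 5.4+2.2+9.1+6.6 = 23.3
The minimum is 15.4 via N6–N15–N33–N23.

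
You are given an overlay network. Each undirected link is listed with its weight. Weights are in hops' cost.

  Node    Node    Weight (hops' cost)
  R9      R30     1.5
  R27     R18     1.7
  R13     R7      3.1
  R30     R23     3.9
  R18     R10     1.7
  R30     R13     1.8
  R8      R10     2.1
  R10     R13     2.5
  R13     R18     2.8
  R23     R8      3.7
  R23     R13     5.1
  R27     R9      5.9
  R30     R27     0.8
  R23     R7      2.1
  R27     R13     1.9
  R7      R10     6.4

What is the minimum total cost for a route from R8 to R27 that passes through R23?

Best R8 to R23: R8–R23 costing 3.7
Best R23 to R27: R23–R30–R27 costing 4.7
Total via R23: 3.7 + 4.7 = 8.4 hops' cost.

8.4 hops' cost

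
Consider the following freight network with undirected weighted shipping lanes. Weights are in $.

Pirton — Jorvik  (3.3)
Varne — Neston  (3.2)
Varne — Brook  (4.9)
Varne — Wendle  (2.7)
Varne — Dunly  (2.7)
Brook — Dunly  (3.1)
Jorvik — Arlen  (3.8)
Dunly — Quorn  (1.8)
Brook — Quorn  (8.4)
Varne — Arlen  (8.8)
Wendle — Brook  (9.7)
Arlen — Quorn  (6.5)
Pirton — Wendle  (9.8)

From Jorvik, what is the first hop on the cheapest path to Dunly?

Arlen

Compare a few routes:
Jorvik - Arlen - Quorn - Dunly: 3.8+6.5+1.8 = 12.1
Jorvik - Arlen - Varne - Dunly: 3.8+8.8+2.7 = 15.3
The minimum is $12.1 via Jorvik - Arlen - Quorn - Dunly.
So from Jorvik the first move is to Arlen.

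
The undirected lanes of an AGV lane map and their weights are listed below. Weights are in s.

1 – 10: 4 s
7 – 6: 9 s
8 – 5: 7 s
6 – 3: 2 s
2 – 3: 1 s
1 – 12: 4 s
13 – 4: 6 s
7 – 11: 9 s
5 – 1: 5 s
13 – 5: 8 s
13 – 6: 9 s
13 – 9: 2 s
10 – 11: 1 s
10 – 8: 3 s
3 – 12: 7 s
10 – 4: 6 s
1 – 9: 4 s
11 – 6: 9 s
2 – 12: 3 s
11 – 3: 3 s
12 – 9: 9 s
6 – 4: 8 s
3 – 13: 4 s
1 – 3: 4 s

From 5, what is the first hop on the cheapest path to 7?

Compare a few routes:
5–1–10–11–7: 5+4+1+9 = 19
5–8–10–11–7: 7+3+1+9 = 20
Cheapest is 5–1–10–11–7 at 19 s.
So from 5 the first move is to 1.

1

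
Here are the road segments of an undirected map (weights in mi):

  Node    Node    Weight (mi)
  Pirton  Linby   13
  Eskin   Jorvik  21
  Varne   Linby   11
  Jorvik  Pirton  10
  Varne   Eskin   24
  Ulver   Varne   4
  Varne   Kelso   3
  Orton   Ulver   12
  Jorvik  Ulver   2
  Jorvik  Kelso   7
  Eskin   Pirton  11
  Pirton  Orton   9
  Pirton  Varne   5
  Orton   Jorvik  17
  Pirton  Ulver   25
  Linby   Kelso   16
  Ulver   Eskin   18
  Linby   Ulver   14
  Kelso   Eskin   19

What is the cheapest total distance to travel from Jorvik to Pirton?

Candidate routes:
Jorvik–Kelso–Varne–Pirton: 7+3+5 = 15
Jorvik–Pirton: 10 = 10
Jorvik–Ulver–Orton–Pirton: 2+12+9 = 23
Jorvik–Ulver–Varne–Pirton: 2+4+5 = 11
Cheapest is Jorvik–Pirton at 10 mi.

10 mi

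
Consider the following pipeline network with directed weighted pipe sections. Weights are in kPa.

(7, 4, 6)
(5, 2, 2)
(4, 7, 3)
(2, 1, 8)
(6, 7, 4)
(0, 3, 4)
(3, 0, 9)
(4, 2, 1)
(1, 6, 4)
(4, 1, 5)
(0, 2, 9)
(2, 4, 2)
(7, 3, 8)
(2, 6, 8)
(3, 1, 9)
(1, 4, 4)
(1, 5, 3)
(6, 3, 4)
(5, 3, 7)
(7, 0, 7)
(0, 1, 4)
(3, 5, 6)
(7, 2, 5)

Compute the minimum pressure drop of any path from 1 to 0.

Running Dijkstra from 1:
1: 0
5: 3  (via 1)
4: 4  (via 1)
6: 4  (via 1)
2: 5  (via 5)
7: 7  (via 4)
3: 8  (via 6)
0: 14  (via 7)
Shortest route: 1–4–7–0 = 14 kPa.

14 kPa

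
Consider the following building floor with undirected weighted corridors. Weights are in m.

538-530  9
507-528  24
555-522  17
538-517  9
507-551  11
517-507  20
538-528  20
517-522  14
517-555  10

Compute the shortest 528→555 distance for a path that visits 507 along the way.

Best 528 to 507: 528 → 507 costing 24
Shortest 507→555: 507 → 517 → 555 = 30
Total via 507: 24 + 30 = 54 m.

54 m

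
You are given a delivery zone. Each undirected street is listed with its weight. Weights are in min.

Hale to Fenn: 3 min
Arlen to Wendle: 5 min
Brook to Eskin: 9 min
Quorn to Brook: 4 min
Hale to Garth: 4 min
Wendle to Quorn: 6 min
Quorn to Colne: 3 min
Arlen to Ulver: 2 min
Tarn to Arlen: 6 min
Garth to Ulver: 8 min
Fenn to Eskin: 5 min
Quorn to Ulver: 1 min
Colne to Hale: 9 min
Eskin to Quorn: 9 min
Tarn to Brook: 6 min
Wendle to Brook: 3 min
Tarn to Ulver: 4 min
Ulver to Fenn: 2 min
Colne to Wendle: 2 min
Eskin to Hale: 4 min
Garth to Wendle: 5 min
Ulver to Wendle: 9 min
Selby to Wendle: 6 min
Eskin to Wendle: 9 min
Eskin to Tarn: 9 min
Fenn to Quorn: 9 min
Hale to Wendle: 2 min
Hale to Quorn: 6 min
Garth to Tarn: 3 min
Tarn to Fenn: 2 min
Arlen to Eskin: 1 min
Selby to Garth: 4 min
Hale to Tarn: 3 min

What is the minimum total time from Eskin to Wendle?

Settle nodes by increasing distance from Eskin:
Eskin: 0
Arlen: 1  (via Eskin)
Ulver: 3  (via Arlen)
Quorn: 4  (via Ulver)
Hale: 4  (via Eskin)
Fenn: 5  (via Eskin)
Wendle: 6  (via Arlen)
Shortest route: Eskin–Arlen–Wendle = 6 min.

6 min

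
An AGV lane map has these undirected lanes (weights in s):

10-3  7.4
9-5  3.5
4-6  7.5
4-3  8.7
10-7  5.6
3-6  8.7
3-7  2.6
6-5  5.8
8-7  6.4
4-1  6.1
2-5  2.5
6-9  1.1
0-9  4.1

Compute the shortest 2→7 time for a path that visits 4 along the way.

Shortest 2→4: 2–5–9–6–4 = 14.6
Shortest 4→7: 4–3–7 = 11.3
Total via 4: 14.6 + 11.3 = 25.9 s.

25.9 s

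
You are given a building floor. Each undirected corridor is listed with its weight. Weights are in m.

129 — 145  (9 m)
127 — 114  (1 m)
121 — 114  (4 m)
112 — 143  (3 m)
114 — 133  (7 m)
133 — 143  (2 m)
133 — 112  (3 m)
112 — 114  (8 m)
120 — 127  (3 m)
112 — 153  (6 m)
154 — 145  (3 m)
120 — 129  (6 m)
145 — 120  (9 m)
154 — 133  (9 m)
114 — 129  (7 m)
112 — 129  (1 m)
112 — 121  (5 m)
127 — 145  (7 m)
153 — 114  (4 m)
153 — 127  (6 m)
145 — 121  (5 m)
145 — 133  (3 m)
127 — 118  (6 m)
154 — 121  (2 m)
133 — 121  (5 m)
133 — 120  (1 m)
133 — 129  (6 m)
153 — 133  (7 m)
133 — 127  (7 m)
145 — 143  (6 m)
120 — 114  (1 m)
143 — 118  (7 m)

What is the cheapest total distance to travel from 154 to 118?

13 m

Settle nodes by increasing distance from 154:
154: 0
121: 2  (via 154)
145: 3  (via 154)
133: 6  (via 145)
114: 6  (via 121)
112: 7  (via 121)
120: 7  (via 133)
127: 7  (via 114)
129: 8  (via 112)
143: 8  (via 133)
153: 10  (via 114)
118: 13  (via 127)
Shortest route: 154–121–114–127–118 = 13 m.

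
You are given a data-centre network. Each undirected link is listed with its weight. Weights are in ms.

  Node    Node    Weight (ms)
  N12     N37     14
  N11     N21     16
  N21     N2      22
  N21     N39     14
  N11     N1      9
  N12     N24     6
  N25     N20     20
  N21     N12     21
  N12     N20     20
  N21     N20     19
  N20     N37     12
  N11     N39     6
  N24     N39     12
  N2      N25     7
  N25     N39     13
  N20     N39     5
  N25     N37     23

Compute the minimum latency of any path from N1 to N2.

Compare a few routes:
N1 → N11 → N39 → N21 → N2: 9+6+14+22 = 51
N1 → N11 → N39 → N20 → N25 → N2: 9+6+5+20+7 = 47
N1 → N11 → N39 → N25 → N2: 9+6+13+7 = 35
N1 → N11 → N21 → N2: 9+16+22 = 47
Cheapest is N1 → N11 → N39 → N25 → N2 at 35 ms.

35 ms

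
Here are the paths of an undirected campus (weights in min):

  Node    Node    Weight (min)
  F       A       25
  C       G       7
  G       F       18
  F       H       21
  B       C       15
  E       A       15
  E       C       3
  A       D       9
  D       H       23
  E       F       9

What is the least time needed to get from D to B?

42 min

Candidate routes:
D - A - F - E - C - B: 9+25+9+3+15 = 61
D - A - E - F - G - C - B: 9+15+9+18+7+15 = 73
D - H - F - E - C - B: 23+21+9+3+15 = 71
D - A - E - C - B: 9+15+3+15 = 42
The minimum is 42 min via D - A - E - C - B.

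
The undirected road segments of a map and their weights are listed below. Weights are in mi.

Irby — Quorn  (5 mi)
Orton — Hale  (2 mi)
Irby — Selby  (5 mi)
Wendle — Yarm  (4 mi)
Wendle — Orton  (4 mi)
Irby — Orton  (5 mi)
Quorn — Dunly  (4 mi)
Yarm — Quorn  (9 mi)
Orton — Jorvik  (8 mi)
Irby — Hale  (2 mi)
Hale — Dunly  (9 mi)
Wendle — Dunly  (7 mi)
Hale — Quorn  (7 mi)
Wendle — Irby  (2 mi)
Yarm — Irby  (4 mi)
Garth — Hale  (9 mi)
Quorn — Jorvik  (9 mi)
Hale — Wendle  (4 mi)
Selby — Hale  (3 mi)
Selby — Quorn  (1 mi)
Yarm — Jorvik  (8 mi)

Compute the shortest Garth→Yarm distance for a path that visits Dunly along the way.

28 mi

Best Garth to Dunly: Garth → Hale → Selby → Quorn → Dunly costing 17
Best Dunly to Yarm: Dunly → Wendle → Yarm costing 11
Total via Dunly: 17 + 11 = 28 mi.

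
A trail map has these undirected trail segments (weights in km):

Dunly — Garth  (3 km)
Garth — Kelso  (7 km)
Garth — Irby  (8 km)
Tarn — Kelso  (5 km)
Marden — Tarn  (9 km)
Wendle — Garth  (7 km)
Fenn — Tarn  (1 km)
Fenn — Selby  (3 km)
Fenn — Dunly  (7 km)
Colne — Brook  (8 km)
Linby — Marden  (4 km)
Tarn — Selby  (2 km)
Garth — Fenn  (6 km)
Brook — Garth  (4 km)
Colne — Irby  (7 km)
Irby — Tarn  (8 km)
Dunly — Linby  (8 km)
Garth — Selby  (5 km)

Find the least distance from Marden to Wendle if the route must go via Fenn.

Best Marden to Fenn: Marden → Tarn → Fenn costing 10
Best Fenn to Wendle: Fenn → Garth → Wendle costing 13
Total via Fenn: 10 + 13 = 23 km.

23 km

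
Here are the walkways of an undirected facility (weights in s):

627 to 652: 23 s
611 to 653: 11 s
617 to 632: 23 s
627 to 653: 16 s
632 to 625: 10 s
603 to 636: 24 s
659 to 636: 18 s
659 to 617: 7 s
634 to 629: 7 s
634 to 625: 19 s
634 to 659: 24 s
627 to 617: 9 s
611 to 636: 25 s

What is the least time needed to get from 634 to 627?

Running Dijkstra from 634:
634: 0
629: 7  (via 634)
625: 19  (via 634)
659: 24  (via 634)
632: 29  (via 625)
617: 31  (via 659)
627: 40  (via 617)
Shortest route: 634 → 659 → 617 → 627 = 40 s.

40 s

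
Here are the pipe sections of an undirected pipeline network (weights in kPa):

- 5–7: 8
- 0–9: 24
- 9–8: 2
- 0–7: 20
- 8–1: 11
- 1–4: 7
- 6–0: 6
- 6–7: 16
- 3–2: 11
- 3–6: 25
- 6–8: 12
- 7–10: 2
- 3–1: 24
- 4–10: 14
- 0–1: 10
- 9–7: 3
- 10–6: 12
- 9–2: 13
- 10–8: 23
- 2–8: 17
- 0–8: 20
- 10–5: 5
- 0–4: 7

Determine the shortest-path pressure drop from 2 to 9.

13 kPa

Running Dijkstra from 2:
2: 0
3: 11  (via 2)
9: 13  (via 2)
Shortest route: 2 → 9 = 13 kPa.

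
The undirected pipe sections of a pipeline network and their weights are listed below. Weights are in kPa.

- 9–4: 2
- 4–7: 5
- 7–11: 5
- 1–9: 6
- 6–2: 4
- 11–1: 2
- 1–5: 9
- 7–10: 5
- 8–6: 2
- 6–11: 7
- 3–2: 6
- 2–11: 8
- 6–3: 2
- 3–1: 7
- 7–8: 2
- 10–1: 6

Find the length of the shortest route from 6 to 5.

Enumerating some paths:
6 → 3 → 1 → 5: 2+7+9 = 18
6 → 8 → 7 → 11 → 1 → 5: 2+2+5+2+9 = 20
The minimum is 18 kPa via 6 → 3 → 1 → 5.

18 kPa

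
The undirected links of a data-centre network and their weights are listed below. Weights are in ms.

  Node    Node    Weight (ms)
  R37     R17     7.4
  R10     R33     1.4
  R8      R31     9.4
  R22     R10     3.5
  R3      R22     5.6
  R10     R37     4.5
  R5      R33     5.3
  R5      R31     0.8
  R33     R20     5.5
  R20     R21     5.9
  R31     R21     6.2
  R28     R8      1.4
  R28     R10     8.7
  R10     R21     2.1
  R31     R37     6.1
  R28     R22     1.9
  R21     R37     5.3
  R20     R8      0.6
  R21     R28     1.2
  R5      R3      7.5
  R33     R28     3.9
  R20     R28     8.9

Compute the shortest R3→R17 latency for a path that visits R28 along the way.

21.4 ms

Best R3 to R28: R3 → R22 → R28 costing 7.5
Best R28 to R17: R28 → R21 → R37 → R17 costing 13.9
Total via R28: 7.5 + 13.9 = 21.4 ms.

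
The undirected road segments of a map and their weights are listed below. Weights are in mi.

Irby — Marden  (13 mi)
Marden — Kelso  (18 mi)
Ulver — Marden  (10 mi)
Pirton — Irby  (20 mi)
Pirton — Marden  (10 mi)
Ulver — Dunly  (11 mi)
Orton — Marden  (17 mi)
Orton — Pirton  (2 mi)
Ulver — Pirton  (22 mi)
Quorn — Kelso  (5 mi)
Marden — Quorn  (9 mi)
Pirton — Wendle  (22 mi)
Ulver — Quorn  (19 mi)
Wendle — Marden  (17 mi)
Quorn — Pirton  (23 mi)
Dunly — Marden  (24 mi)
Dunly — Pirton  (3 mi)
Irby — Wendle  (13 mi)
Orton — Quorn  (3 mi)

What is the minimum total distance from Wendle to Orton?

Shortest distances from Wendle:
Wendle: 0
Irby: 13  (via Wendle)
Marden: 17  (via Wendle)
Pirton: 22  (via Wendle)
Orton: 24  (via Pirton)
Shortest route: Wendle–Pirton–Orton = 24 mi.

24 mi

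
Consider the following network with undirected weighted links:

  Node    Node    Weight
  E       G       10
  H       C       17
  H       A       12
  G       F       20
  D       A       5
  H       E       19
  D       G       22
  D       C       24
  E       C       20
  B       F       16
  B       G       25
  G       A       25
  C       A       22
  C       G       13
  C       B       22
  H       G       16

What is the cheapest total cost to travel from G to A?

Settle nodes by increasing distance from G:
G: 0
E: 10  (via G)
C: 13  (via G)
H: 16  (via G)
F: 20  (via G)
D: 22  (via G)
A: 25  (via G)
Shortest route: G–A = 25.

25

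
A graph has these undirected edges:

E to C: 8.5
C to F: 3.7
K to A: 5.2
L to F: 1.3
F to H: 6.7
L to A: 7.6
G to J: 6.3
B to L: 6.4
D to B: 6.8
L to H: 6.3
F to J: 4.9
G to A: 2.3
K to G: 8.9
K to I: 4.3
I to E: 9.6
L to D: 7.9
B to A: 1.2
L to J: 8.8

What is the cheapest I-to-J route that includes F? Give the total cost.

Best I to F: I → K → A → L → F costing 18.4
Shortest F→J: F → J = 4.9
Total via F: 18.4 + 4.9 = 23.3.

23.3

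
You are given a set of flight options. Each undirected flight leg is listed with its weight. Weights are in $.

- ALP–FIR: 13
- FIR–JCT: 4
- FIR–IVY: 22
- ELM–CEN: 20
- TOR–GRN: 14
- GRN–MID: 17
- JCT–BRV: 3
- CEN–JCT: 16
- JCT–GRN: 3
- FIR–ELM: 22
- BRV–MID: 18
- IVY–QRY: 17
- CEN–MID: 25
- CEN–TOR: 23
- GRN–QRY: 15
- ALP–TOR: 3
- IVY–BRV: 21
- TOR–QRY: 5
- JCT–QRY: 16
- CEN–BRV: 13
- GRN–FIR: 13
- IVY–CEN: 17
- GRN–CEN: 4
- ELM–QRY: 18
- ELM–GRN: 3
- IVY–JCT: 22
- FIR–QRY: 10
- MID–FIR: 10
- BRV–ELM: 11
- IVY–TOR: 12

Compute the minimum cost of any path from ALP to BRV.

Shortest distances from ALP:
ALP: 0
TOR: 3  (via ALP)
QRY: 8  (via TOR)
FIR: 13  (via ALP)
IVY: 15  (via TOR)
GRN: 17  (via TOR)
JCT: 17  (via FIR)
ELM: 20  (via GRN)
BRV: 20  (via JCT)
Shortest route: ALP → FIR → JCT → BRV = $20.

$20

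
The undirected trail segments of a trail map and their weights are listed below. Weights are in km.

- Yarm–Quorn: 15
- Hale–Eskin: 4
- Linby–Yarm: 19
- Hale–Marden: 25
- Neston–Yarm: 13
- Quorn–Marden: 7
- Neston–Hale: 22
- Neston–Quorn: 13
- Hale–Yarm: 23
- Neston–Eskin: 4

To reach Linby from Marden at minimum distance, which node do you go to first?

Quorn

Compare a few routes:
Marden → Quorn → Yarm → Linby: 7+15+19 = 41
Marden → Quorn → Neston → Yarm → Linby: 7+13+13+19 = 52
Cheapest is Marden → Quorn → Yarm → Linby at 41 km.
So from Marden the first move is to Quorn.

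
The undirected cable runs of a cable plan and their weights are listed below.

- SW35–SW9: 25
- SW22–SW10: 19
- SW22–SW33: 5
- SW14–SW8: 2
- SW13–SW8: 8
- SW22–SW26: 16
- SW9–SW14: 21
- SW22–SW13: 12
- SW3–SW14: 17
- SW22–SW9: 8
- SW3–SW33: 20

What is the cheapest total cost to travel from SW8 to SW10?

Compare a few routes:
SW8 → SW13 → SW22 → SW10: 8+12+19 = 39
SW8 → SW14 → SW3 → SW33 → SW22 → SW10: 2+17+20+5+19 = 63
SW8 → SW14 → SW9 → SW22 → SW10: 2+21+8+19 = 50
The minimum is 39 via SW8 → SW13 → SW22 → SW10.

39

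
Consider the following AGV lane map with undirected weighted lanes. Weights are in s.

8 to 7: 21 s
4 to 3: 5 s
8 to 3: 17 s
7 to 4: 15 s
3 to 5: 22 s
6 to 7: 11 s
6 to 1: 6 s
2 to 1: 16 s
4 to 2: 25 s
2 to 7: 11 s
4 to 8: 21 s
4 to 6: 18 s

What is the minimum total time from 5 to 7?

42 s

Running Dijkstra from 5:
5: 0
3: 22  (via 5)
4: 27  (via 3)
8: 39  (via 3)
7: 42  (via 4)
Shortest route: 5–3–4–7 = 42 s.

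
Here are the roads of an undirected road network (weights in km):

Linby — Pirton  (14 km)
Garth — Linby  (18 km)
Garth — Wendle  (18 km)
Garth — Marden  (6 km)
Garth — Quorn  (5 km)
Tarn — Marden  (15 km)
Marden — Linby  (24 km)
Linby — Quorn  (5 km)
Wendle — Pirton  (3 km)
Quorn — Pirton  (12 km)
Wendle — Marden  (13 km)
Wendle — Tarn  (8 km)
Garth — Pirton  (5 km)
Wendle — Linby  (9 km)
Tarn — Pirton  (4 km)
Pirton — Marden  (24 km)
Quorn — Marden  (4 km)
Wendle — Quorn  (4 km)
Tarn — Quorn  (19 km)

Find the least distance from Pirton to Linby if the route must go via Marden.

Shortest Pirton→Marden: Pirton → Garth → Marden = 11
Shortest Marden→Linby: Marden → Quorn → Linby = 9
Total via Marden: 11 + 9 = 20 km.

20 km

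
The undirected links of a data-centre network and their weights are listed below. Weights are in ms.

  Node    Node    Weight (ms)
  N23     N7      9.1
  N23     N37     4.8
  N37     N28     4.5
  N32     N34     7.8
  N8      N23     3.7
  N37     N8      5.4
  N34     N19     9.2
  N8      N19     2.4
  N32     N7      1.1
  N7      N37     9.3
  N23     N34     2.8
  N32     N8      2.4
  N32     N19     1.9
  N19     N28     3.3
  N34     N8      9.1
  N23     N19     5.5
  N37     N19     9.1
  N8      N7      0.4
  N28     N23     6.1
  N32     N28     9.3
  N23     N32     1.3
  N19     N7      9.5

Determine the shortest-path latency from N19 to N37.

7.8 ms

Candidate routes:
N19 - N8 - N37: 2.4+5.4 = 7.8
N19 - N32 - N23 - N37: 1.9+1.3+4.8 = 8
N19 - N32 - N7 - N8 - N37: 1.9+1.1+0.4+5.4 = 8.8
The minimum is 7.8 ms via N19 - N8 - N37.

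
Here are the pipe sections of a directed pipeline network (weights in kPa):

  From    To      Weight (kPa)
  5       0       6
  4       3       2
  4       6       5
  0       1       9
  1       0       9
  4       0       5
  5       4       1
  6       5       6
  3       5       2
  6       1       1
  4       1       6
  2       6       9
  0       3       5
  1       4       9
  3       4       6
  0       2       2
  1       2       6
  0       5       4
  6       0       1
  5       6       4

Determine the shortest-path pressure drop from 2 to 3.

Compare a few routes:
2 → 6 → 0 → 3: 9+1+5 = 15
2 → 6 → 0 → 5 → 4 → 3: 9+1+4+1+2 = 17
2 → 6 → 5 → 4 → 3: 9+6+1+2 = 18
2 → 6 → 1 → 4 → 3: 9+1+9+2 = 21
The minimum is 15 kPa via 2 → 6 → 0 → 3.

15 kPa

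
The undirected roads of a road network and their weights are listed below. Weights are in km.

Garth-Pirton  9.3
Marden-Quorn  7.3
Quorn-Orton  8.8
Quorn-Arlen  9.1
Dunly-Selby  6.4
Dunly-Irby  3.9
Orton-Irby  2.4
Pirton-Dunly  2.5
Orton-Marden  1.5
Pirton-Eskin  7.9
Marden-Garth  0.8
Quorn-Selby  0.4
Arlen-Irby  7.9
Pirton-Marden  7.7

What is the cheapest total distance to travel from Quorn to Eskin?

Enumerating some paths:
Quorn–Marden–Pirton–Eskin: 7.3+7.7+7.9 = 22.9
Quorn–Selby–Dunly–Pirton–Eskin: 0.4+6.4+2.5+7.9 = 17.2
The minimum is 17.2 km via Quorn–Selby–Dunly–Pirton–Eskin.

17.2 km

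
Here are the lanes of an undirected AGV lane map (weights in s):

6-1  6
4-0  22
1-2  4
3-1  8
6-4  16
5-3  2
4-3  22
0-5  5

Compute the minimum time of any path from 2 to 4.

Compare a few routes:
2 - 1 - 3 - 4: 4+8+22 = 34
2 - 1 - 6 - 4: 4+6+16 = 26
Cheapest is 2 - 1 - 6 - 4 at 26 s.

26 s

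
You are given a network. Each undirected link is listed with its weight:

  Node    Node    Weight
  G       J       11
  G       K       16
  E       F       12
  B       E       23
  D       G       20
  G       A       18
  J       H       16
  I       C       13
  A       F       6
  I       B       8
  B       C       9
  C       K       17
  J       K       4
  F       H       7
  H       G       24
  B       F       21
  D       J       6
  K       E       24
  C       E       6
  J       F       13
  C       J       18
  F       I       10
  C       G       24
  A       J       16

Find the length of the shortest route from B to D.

33

Candidate routes:
B - C - J - D: 9+18+6 = 33
B - F - J - D: 21+13+6 = 40
B - C - K - J - D: 9+17+4+6 = 36
B - I - F - J - D: 8+10+13+6 = 37
The minimum is 33 via B - C - J - D.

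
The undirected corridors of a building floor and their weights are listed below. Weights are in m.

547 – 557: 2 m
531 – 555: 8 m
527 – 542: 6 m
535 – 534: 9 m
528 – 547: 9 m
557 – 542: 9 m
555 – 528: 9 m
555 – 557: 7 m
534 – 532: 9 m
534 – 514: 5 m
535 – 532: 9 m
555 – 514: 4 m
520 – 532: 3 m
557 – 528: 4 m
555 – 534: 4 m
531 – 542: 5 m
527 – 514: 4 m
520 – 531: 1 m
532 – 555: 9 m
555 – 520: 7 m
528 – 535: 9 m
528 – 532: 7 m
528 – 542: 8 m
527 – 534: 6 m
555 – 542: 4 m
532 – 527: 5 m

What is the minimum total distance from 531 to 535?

Candidate routes:
531 - 555 - 534 - 535: 8+4+9 = 21
531 - 520 - 532 - 535: 1+3+9 = 13
531 - 520 - 532 - 528 - 535: 1+3+7+9 = 20
The minimum is 13 m via 531 - 520 - 532 - 535.

13 m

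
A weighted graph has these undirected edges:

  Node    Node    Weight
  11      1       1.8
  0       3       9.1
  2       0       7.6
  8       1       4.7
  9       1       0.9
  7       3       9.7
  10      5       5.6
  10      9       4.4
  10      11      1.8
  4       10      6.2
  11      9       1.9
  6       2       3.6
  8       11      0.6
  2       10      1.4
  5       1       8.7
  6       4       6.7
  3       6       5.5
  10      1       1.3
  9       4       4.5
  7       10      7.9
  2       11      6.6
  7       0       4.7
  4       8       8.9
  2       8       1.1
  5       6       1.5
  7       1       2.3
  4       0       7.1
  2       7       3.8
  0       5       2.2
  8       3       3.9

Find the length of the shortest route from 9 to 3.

Settle nodes by increasing distance from 9:
9: 0
1: 0.9  (via 9)
11: 1.9  (via 9)
10: 2.2  (via 1)
8: 2.5  (via 11)
7: 3.2  (via 1)
2: 3.6  (via 10)
4: 4.5  (via 9)
3: 6.4  (via 8)
Shortest route: 9–11–8–3 = 6.4.

6.4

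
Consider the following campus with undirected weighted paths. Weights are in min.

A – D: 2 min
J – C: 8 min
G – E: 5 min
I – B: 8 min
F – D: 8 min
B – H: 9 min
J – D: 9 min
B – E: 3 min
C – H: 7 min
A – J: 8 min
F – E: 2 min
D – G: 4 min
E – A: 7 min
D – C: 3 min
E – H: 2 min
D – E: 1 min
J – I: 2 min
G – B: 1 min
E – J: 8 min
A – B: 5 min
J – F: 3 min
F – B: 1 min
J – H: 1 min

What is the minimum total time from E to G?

4 min

Compare a few routes:
E - H - J - F - B - G: 2+1+3+1+1 = 8
E - G: 5 = 5
E - D - G: 1+4 = 5
E - B - G: 3+1 = 4
The minimum is 4 min via E - B - G.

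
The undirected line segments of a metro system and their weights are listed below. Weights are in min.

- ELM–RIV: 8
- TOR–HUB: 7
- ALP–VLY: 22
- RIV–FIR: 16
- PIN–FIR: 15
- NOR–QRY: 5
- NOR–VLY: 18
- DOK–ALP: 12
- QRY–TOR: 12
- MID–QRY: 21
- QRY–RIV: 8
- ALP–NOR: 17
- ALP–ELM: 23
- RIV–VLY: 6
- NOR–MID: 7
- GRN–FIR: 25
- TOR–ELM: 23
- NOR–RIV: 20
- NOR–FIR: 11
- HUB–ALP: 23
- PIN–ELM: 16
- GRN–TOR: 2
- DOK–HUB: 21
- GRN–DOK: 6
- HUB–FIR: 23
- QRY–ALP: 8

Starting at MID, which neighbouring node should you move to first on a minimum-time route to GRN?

NOR

Compare a few routes:
MID → NOR → QRY → TOR → GRN: 7+5+12+2 = 26
MID → QRY → TOR → GRN: 21+12+2 = 35
The minimum is 26 min via MID → NOR → QRY → TOR → GRN.
So from MID the first move is to NOR.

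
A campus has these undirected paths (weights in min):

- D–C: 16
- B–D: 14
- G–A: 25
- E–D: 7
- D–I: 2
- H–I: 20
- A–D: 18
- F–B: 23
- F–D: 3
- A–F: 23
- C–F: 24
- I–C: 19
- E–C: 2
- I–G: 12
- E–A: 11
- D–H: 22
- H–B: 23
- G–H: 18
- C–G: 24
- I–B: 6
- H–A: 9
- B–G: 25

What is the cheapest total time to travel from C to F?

12 min

Shortest distances from C:
C: 0
E: 2  (via C)
D: 9  (via E)
I: 11  (via D)
F: 12  (via D)
Shortest route: C–E–D–F = 12 min.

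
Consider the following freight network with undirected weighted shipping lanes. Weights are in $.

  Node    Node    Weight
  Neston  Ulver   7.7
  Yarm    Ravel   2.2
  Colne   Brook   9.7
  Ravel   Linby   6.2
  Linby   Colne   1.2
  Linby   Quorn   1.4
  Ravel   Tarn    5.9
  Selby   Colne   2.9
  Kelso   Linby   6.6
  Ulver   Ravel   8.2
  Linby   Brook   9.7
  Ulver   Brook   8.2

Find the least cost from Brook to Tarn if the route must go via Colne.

Shortest Brook→Colne: Brook → Colne = 9.7
Best Colne to Tarn: Colne → Linby → Ravel → Tarn costing 13.3
Total via Colne: 9.7 + 13.3 = $23.

$23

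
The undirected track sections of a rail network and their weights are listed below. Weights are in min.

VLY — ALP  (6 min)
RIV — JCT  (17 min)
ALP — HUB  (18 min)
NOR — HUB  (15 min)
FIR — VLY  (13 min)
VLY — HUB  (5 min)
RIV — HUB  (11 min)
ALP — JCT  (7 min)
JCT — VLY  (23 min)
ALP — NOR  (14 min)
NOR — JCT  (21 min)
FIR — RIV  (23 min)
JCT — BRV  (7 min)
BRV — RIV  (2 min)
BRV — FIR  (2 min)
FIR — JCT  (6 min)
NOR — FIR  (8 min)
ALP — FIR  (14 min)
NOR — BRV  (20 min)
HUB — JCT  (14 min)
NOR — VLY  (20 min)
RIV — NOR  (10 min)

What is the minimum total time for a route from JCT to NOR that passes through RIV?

Best JCT to RIV: JCT → BRV → RIV costing 9
Shortest RIV→NOR: RIV → NOR = 10
Total via RIV: 9 + 10 = 19 min.

19 min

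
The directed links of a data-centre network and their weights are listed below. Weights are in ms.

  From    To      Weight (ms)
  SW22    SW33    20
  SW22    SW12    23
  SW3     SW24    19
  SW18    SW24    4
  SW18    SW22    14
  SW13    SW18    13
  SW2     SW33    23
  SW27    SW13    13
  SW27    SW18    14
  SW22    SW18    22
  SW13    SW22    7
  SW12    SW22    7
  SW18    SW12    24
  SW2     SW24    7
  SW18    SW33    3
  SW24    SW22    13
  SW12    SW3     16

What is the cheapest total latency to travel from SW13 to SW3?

46 ms

Enumerating some paths:
SW13 → SW22 → SW12 → SW3: 7+23+16 = 46
SW13 → SW18 → SW12 → SW3: 13+24+16 = 53
SW13 → SW18 → SW22 → SW12 → SW3: 13+14+23+16 = 66
The minimum is 46 ms via SW13 → SW22 → SW12 → SW3.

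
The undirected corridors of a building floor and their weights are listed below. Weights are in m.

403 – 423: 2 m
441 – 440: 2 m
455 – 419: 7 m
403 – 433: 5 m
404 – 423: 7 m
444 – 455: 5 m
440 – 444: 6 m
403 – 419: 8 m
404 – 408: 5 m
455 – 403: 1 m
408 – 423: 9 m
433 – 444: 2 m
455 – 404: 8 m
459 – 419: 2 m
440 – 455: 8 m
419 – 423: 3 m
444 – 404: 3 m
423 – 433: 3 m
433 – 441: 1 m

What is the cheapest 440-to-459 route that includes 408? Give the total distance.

27 m

Best 440 to 408: 440 → 441 → 433 → 444 → 404 → 408 costing 13
Best 408 to 459: 408 → 423 → 419 → 459 costing 14
Total via 408: 13 + 14 = 27 m.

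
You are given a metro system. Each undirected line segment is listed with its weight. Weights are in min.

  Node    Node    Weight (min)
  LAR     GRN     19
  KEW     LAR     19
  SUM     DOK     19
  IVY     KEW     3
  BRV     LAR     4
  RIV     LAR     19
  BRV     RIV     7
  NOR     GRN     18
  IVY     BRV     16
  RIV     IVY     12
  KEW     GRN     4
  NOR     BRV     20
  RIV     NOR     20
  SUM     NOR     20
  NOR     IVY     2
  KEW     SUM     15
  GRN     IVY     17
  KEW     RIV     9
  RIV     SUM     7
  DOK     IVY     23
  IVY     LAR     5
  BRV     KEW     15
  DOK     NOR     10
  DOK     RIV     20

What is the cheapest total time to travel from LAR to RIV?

11 min

Enumerating some paths:
LAR–IVY–KEW–RIV: 5+3+9 = 17
LAR–BRV–RIV: 4+7 = 11
The minimum is 11 min via LAR–BRV–RIV.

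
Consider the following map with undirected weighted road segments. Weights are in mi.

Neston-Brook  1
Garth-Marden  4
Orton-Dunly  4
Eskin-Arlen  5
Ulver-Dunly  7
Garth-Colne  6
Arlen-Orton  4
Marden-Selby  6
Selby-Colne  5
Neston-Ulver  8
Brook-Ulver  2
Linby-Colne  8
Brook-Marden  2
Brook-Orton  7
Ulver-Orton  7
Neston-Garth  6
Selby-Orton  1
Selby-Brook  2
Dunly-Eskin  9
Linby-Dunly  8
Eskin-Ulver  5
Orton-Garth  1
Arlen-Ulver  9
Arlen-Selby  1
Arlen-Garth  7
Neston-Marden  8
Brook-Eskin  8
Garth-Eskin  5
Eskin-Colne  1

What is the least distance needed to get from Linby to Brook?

15 mi

Shortest distances from Linby:
Linby: 0
Dunly: 8  (via Linby)
Colne: 8  (via Linby)
Eskin: 9  (via Colne)
Orton: 12  (via Dunly)
Selby: 13  (via Colne)
Garth: 13  (via Orton)
Ulver: 14  (via Eskin)
Arlen: 14  (via Eskin)
Brook: 15  (via Selby)
Shortest route: Linby → Colne → Selby → Brook = 15 mi.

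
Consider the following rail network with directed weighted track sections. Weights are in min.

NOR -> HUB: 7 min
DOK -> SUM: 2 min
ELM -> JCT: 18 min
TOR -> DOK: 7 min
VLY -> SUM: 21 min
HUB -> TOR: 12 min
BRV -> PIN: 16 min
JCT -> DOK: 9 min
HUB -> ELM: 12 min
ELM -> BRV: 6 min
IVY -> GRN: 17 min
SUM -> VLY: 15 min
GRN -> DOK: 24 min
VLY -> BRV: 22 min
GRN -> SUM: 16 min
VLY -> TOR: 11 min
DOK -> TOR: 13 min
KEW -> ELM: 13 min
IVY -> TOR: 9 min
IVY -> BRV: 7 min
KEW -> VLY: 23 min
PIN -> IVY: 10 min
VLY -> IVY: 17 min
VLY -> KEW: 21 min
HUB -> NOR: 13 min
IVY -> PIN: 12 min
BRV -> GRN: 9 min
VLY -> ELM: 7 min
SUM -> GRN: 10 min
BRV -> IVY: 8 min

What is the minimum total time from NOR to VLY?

Shortest distances from NOR:
NOR: 0
HUB: 7  (via NOR)
TOR: 19  (via HUB)
ELM: 19  (via HUB)
BRV: 25  (via ELM)
DOK: 26  (via TOR)
SUM: 28  (via DOK)
IVY: 33  (via BRV)
GRN: 34  (via BRV)
JCT: 37  (via ELM)
PIN: 41  (via BRV)
VLY: 43  (via SUM)
Shortest route: NOR → HUB → TOR → DOK → SUM → VLY = 43 min.

43 min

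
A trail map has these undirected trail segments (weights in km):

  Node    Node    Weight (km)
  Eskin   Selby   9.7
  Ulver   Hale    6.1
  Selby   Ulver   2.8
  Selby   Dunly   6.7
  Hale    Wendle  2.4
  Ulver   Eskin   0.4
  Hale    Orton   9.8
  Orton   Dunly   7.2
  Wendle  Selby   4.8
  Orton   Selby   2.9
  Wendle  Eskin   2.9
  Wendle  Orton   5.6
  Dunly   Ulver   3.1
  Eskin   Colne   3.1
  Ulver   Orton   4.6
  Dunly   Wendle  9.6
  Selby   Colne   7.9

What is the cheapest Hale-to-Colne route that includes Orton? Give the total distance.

Best Hale to Orton: Hale → Wendle → Orton costing 8
Shortest Orton→Colne: Orton → Ulver → Eskin → Colne = 8.1
Total via Orton: 8 + 8.1 = 16.1 km.

16.1 km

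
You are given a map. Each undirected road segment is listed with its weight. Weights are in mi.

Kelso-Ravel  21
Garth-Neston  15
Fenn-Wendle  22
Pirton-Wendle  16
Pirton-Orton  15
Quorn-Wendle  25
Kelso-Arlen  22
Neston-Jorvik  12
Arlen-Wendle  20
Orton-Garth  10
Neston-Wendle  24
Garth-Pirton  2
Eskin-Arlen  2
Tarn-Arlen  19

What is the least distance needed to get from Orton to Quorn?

53 mi

Running Dijkstra from Orton:
Orton: 0
Garth: 10  (via Orton)
Pirton: 12  (via Garth)
Neston: 25  (via Garth)
Wendle: 28  (via Pirton)
Jorvik: 37  (via Neston)
Arlen: 48  (via Wendle)
Eskin: 50  (via Arlen)
Fenn: 50  (via Wendle)
Quorn: 53  (via Wendle)
Shortest route: Orton–Garth–Pirton–Wendle–Quorn = 53 mi.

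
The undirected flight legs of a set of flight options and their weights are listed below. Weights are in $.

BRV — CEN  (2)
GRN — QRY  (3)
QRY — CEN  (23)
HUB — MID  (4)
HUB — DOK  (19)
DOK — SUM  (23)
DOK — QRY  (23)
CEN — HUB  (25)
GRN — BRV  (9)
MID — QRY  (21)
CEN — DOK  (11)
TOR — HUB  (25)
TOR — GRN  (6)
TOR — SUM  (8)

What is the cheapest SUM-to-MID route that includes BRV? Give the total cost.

Best SUM to BRV: SUM–TOR–GRN–BRV costing 23
Best BRV to MID: BRV–CEN–HUB–MID costing 31
Total via BRV: 23 + 31 = $54.

$54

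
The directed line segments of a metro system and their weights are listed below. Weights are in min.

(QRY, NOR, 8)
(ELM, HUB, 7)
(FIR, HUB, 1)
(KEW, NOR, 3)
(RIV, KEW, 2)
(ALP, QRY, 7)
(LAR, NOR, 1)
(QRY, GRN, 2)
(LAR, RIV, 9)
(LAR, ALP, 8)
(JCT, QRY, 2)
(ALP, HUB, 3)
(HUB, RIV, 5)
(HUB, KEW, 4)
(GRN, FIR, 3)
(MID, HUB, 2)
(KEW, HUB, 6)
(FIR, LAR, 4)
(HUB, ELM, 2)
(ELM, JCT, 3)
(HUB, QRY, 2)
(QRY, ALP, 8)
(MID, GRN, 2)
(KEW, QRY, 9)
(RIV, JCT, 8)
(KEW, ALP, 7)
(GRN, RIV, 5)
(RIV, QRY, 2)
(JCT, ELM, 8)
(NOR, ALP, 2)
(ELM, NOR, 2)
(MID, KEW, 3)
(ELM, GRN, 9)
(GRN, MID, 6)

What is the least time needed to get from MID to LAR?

Running Dijkstra from MID:
MID: 0
GRN: 2  (via MID)
HUB: 2  (via MID)
KEW: 3  (via MID)
QRY: 4  (via HUB)
ELM: 4  (via HUB)
FIR: 5  (via GRN)
NOR: 6  (via KEW)
JCT: 7  (via ELM)
RIV: 7  (via GRN)
ALP: 8  (via NOR)
LAR: 9  (via FIR)
Shortest route: MID–GRN–FIR–LAR = 9 min.

9 min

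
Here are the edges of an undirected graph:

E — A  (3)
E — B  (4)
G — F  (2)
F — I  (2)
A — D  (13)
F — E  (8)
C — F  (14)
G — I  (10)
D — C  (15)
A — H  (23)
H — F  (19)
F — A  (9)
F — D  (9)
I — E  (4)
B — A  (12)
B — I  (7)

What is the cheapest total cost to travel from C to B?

Enumerating some paths:
C → F → I → B: 14+2+7 = 23
C → F → I → E → B: 14+2+4+4 = 24
Cheapest is C → F → I → B at 23.

23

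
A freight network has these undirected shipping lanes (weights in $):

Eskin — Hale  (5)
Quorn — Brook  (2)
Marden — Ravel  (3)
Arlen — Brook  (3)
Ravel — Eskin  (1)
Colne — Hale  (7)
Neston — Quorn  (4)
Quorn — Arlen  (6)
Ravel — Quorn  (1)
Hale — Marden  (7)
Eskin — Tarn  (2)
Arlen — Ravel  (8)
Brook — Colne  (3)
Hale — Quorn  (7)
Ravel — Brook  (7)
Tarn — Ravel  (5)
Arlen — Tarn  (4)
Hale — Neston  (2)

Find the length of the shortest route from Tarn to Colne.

$9

Running Dijkstra from Tarn:
Tarn: 0
Eskin: 2  (via Tarn)
Ravel: 3  (via Eskin)
Quorn: 4  (via Ravel)
Arlen: 4  (via Tarn)
Marden: 6  (via Ravel)
Brook: 6  (via Quorn)
Hale: 7  (via Eskin)
Neston: 8  (via Quorn)
Colne: 9  (via Brook)
Shortest route: Tarn → Eskin → Ravel → Quorn → Brook → Colne = $9.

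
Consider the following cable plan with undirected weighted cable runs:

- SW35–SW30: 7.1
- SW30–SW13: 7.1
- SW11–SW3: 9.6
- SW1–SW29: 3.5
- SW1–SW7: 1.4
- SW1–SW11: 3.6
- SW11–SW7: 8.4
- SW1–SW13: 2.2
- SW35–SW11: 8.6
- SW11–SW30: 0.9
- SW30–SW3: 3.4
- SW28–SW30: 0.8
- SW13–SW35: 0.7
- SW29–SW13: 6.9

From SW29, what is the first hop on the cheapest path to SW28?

SW1

Compare a few routes:
SW29–SW1–SW13–SW30–SW28: 3.5+2.2+7.1+0.8 = 13.6
SW29–SW1–SW11–SW30–SW28: 3.5+3.6+0.9+0.8 = 8.8
SW29–SW13–SW1–SW11–SW30–SW28: 6.9+2.2+3.6+0.9+0.8 = 14.4
SW29–SW1–SW13–SW35–SW30–SW28: 3.5+2.2+0.7+7.1+0.8 = 14.3
The minimum is 8.8 via SW29–SW1–SW11–SW30–SW28.
So from SW29 the first move is to SW1.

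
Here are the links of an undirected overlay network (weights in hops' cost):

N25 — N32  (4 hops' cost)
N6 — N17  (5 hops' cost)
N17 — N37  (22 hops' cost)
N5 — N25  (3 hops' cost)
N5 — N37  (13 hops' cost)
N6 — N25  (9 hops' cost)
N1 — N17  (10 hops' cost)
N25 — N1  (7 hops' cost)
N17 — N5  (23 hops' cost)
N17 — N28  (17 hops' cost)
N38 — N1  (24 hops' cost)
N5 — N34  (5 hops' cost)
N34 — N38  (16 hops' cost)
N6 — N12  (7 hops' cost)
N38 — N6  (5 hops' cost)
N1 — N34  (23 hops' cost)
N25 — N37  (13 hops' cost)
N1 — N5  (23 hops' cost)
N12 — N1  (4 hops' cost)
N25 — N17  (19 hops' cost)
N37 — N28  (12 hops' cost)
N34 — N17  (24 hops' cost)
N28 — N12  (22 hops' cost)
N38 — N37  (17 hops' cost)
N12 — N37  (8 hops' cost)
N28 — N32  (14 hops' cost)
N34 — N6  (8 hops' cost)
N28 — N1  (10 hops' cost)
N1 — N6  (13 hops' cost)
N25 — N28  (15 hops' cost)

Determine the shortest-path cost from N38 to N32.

Candidate routes:
N38 → N6 → N34 → N5 → N25 → N32: 5+8+5+3+4 = 25
N38 → N6 → N25 → N32: 5+9+4 = 18
Cheapest is N38 → N6 → N25 → N32 at 18 hops' cost.

18 hops' cost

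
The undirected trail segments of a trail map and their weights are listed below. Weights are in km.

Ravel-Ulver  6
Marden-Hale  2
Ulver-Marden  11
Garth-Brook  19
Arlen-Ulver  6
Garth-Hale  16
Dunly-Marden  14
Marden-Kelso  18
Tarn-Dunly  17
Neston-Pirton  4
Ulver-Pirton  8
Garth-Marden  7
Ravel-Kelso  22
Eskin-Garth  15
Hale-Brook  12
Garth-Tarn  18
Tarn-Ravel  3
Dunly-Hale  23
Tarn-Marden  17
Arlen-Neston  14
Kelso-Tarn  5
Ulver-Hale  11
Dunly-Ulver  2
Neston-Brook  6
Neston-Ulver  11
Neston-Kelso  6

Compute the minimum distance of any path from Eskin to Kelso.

38 km

Enumerating some paths:
Eskin → Garth → Brook → Neston → Kelso: 15+19+6+6 = 46
Eskin → Garth → Tarn → Kelso: 15+18+5 = 38
Eskin → Garth → Marden → Kelso: 15+7+18 = 40
Eskin → Garth → Marden → Tarn → Kelso: 15+7+17+5 = 44
The minimum is 38 km via Eskin → Garth → Tarn → Kelso.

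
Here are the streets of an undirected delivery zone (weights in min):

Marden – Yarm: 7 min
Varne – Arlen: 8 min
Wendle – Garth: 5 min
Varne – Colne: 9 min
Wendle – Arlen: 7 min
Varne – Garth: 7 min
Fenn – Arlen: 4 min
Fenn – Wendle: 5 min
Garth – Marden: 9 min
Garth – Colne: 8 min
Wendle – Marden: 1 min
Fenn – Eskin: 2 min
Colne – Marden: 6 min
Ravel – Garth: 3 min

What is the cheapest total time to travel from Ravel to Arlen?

15 min

Running Dijkstra from Ravel:
Ravel: 0
Garth: 3  (via Ravel)
Wendle: 8  (via Garth)
Marden: 9  (via Wendle)
Varne: 10  (via Garth)
Colne: 11  (via Garth)
Fenn: 13  (via Wendle)
Arlen: 15  (via Wendle)
Shortest route: Ravel → Garth → Wendle → Arlen = 15 min.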